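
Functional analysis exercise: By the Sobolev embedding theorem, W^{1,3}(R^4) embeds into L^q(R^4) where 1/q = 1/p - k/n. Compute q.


Using the Sobolev embedding formula: 1/q = 1/p - k/n
1/q = 1/3 - 1/4 = 1/12
q = 1/(1/12) = 12

12.0000


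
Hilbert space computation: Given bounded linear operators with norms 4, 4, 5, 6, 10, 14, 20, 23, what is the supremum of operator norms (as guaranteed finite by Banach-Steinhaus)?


By the Uniform Boundedness Principle, the supremum of norms is finite.
sup_k ||T_k|| = max(4, 4, 5, 6, 10, 14, 20, 23) = 23

23


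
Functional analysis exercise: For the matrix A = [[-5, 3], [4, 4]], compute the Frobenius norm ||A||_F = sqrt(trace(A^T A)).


||A||_F^2 = sum a_ij^2
= (-5)^2 + 3^2 + 4^2 + 4^2
= 25 + 9 + 16 + 16 = 66
||A||_F = sqrt(66) = 8.1240

8.1240


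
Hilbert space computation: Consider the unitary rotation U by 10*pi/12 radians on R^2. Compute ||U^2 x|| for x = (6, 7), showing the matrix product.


U is a rotation by theta = 10*pi/12
U^2 = rotation by 2*theta = 20*pi/12
cos(20*pi/12) = 0.5000, sin(20*pi/12) = -0.8660
U^2 x = (0.5000 * 6 - -0.8660 * 7, -0.8660 * 6 + 0.5000 * 7)
= (9.0622, -1.6962)
||U^2 x|| = sqrt(9.0622^2 + (-1.6962)^2) = sqrt(85.0000) = 9.2195

9.2195


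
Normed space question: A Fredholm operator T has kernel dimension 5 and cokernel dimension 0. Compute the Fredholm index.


The Fredholm index is defined as ind(T) = dim(ker T) - dim(coker T)
= 5 - 0
= 5

5


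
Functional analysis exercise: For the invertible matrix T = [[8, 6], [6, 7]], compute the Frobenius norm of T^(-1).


det(T) = 8*7 - 6*6 = 20
T^(-1) = (1/20) * [[7, -6], [-6, 8]] = [[0.3500, -0.3000], [-0.3000, 0.4000]]
||T^(-1)||_F^2 = 0.3500^2 + (-0.3000)^2 + (-0.3000)^2 + 0.4000^2 = 0.4625
||T^(-1)||_F = sqrt(0.4625) = 0.6801

0.6801


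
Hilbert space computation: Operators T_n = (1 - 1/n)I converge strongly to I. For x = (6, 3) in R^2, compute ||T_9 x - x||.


T_9 x - x = (1 - 1/9)x - x = -x/9
||x|| = sqrt(45) = 6.7082
||T_9 x - x|| = ||x||/9 = 6.7082/9 = 0.7454

0.7454


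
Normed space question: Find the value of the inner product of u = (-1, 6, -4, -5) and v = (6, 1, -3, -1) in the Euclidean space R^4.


Computing the standard inner product <u, v> = sum u_i * v_i
= -1*6 + 6*1 + -4*-3 + -5*-1
= -6 + 6 + 12 + 5
= 17

17


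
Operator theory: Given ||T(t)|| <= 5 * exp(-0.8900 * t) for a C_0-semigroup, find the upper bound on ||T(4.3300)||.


||T(4.3300)|| <= 5 * exp(-0.8900 * 4.3300)
= 5 * exp(-3.8537)
= 5 * 0.0212
= 0.1060

0.1060


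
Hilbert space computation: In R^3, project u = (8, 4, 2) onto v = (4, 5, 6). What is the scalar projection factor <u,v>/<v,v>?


Computing <u,v> = 8*4 + 4*5 + 2*6 = 64
Computing <v,v> = 4^2 + 5^2 + 6^2 = 77
Projection coefficient = 64/77 = 0.8312

0.8312


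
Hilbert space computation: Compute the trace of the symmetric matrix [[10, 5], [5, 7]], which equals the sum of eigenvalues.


For a self-adjoint (symmetric) matrix, the eigenvalues are real.
The sum of eigenvalues equals the trace of the matrix.
trace = 10 + 7 = 17

17


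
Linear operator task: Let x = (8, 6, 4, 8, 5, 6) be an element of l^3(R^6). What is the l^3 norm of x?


The l^3 norm = (sum |x_i|^3)^(1/3)
Sum of 3th powers = 512 + 216 + 64 + 512 + 125 + 216 = 1645
||x||_3 = (1645)^(1/3) = 11.8047

11.8047


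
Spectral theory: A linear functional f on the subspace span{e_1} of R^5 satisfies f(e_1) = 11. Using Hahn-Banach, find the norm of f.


The norm of f is given by ||f|| = sup_{||x||=1} |f(x)|.
On span{e_1}, ||e_1|| = 1, so ||f|| = |f(e_1)| / ||e_1||
= |11| / 1 = 11.0000

11.0000


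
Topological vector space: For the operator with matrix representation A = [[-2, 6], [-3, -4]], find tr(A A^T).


trace(A * A^T) = sum of squares of all entries
= (-2)^2 + 6^2 + (-3)^2 + (-4)^2
= 4 + 36 + 9 + 16
= 65

65


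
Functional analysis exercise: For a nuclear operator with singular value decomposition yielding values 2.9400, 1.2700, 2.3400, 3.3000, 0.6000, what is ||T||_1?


The nuclear norm is the sum of all singular values.
||T||_1 = 2.9400 + 1.2700 + 2.3400 + 3.3000 + 0.6000
= 10.4500

10.4500


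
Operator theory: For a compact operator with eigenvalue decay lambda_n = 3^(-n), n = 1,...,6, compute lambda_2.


The eigenvalue formula gives lambda_2 = 1/3^2
= 1/9
= 0.1111

0.1111


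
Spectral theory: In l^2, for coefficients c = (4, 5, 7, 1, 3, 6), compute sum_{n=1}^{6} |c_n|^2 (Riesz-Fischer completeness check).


sum |c_n|^2 = 4^2 + 5^2 + 7^2 + 1^2 + 3^2 + 6^2
= 16 + 25 + 49 + 1 + 9 + 36
= 136

136


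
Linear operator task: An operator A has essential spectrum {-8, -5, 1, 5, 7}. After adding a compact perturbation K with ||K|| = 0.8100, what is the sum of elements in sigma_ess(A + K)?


By Weyl's theorem, the essential spectrum is invariant under compact perturbations.
sigma_ess(A + K) = sigma_ess(A) = {-8, -5, 1, 5, 7}
Sum = -8 + -5 + 1 + 5 + 7 = 0

0


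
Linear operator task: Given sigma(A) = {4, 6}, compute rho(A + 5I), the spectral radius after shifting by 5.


Spectrum of A + 5I = {9, 11}
Spectral radius = max |lambda| over the shifted spectrum
= max(9, 11) = 11

11


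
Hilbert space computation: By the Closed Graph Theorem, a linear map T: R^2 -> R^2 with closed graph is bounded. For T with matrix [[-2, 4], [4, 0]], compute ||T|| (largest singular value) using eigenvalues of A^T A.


A^T A = [[20, -8], [-8, 16]]
trace(A^T A) = 36, det(A^T A) = 256
discriminant = 36^2 - 4*256 = 272
Largest eigenvalue of A^T A = (trace + sqrt(disc))/2 = 26.2462
||T|| = sqrt(26.2462) = 5.1231

5.1231


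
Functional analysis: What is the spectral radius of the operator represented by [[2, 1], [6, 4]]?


For a 2x2 matrix, eigenvalues satisfy lambda^2 - (trace)*lambda + det = 0
trace = 2 + 4 = 6
det = 2*4 - 1*6 = 2
discriminant = 6^2 - 4*(2) = 28
spectral radius = max |eigenvalue| = 5.6458

5.6458


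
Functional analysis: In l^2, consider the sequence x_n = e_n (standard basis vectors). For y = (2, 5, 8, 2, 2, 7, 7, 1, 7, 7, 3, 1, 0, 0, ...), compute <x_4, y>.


x_4 = e_4 is the standard basis vector with 1 in position 4.
<x_4, y> = y_4 = 2
As n -> infinity, <x_n, y> -> 0, confirming weak convergence of (x_n) to 0.

2


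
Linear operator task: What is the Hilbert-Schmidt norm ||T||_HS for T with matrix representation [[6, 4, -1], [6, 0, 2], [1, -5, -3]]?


The Hilbert-Schmidt norm is sqrt(sum of squares of all entries).
Sum of squares = 6^2 + 4^2 + (-1)^2 + 6^2 + 0^2 + 2^2 + 1^2 + (-5)^2 + (-3)^2
= 36 + 16 + 1 + 36 + 0 + 4 + 1 + 25 + 9 = 128
||T||_HS = sqrt(128) = 11.3137

11.3137


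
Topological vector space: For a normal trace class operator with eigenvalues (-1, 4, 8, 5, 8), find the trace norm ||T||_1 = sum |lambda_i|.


For a normal operator, singular values equal |eigenvalues|.
Trace norm = sum |lambda_i| = 1 + 4 + 8 + 5 + 8
= 26

26


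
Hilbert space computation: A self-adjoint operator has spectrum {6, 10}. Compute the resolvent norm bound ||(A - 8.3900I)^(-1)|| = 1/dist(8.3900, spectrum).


dist(8.3900, {6, 10}) = min(|8.3900 - 6|, |8.3900 - 10|)
= min(2.3900, 1.6100) = 1.6100
Resolvent bound = 1/1.6100 = 0.6211

0.6211


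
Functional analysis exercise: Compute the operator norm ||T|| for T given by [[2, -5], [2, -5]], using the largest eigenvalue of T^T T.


A^T A = [[8, -20], [-20, 50]]
trace(A^T A) = 58, det(A^T A) = 0
discriminant = 58^2 - 4*0 = 3364
Largest eigenvalue of A^T A = (trace + sqrt(disc))/2 = 58.0000
||T|| = sqrt(58.0000) = 7.6158

7.6158


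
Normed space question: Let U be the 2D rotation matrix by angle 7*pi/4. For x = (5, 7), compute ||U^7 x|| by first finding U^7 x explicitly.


U is a rotation by theta = 7*pi/4
U^7 = rotation by 7*theta = 49*pi/4 = 1*pi/4 (mod 2*pi)
cos(1*pi/4) = 0.7071, sin(1*pi/4) = 0.7071
U^7 x = (0.7071 * 5 - 0.7071 * 7, 0.7071 * 5 + 0.7071 * 7)
= (-1.4142, 8.4853)
||U^7 x|| = sqrt((-1.4142)^2 + 8.4853^2) = sqrt(74.0000) = 8.6023

8.6023


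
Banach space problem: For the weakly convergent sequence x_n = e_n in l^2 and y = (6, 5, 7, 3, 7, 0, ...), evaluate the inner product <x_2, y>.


x_2 = e_2 is the standard basis vector with 1 in position 2.
<x_2, y> = y_2 = 5
As n -> infinity, <x_n, y> -> 0, confirming weak convergence of (x_n) to 0.

5


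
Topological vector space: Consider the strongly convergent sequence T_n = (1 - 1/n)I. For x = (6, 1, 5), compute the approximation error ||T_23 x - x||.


T_23 x - x = (1 - 1/23)x - x = -x/23
||x|| = sqrt(62) = 7.8740
||T_23 x - x|| = ||x||/23 = 7.8740/23 = 0.3423

0.3423


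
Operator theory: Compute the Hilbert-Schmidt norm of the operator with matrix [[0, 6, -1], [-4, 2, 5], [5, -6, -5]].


The Hilbert-Schmidt norm is sqrt(sum of squares of all entries).
Sum of squares = 0^2 + 6^2 + (-1)^2 + (-4)^2 + 2^2 + 5^2 + 5^2 + (-6)^2 + (-5)^2
= 0 + 36 + 1 + 16 + 4 + 25 + 25 + 36 + 25 = 168
||T||_HS = sqrt(168) = 12.9615

12.9615


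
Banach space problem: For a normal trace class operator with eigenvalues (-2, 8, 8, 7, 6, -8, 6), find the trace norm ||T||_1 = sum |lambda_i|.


For a normal operator, singular values equal |eigenvalues|.
Trace norm = sum |lambda_i| = 2 + 8 + 8 + 7 + 6 + 8 + 6
= 45

45


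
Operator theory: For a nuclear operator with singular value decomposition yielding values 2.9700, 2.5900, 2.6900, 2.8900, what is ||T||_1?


The nuclear norm is the sum of all singular values.
||T||_1 = 2.9700 + 2.5900 + 2.6900 + 2.8900
= 11.1400

11.1400


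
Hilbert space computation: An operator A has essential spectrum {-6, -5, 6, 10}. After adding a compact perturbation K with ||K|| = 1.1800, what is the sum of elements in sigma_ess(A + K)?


By Weyl's theorem, the essential spectrum is invariant under compact perturbations.
sigma_ess(A + K) = sigma_ess(A) = {-6, -5, 6, 10}
Sum = -6 + -5 + 6 + 10 = 5

5


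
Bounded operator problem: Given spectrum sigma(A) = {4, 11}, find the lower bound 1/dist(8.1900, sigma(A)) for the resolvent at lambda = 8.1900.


dist(8.1900, {4, 11}) = min(|8.1900 - 4|, |8.1900 - 11|)
= min(4.1900, 2.8100) = 2.8100
Resolvent bound = 1/2.8100 = 0.3559

0.3559


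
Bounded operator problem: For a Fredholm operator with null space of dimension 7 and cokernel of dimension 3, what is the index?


The Fredholm index is defined as ind(T) = dim(ker T) - dim(coker T)
= 7 - 3
= 4

4


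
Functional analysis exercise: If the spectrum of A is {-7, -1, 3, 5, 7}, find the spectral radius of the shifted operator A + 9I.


Spectrum of A + 9I = {2, 8, 12, 14, 16}
Spectral radius = max |lambda| over the shifted spectrum
= max(2, 8, 12, 14, 16) = 16

16


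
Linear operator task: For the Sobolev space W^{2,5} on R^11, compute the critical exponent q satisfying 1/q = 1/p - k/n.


Using the Sobolev embedding formula: 1/q = 1/p - k/n
1/q = 1/5 - 2/11 = 1/55
q = 1/(1/55) = 55

55.0000


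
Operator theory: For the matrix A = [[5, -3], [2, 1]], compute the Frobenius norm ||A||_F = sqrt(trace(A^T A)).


||A||_F^2 = sum a_ij^2
= 5^2 + (-3)^2 + 2^2 + 1^2
= 25 + 9 + 4 + 1 = 39
||A||_F = sqrt(39) = 6.2450

6.2450


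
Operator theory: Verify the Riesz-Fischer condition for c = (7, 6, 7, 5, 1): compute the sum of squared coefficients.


sum |c_n|^2 = 7^2 + 6^2 + 7^2 + 5^2 + 1^2
= 49 + 36 + 49 + 25 + 1
= 160

160


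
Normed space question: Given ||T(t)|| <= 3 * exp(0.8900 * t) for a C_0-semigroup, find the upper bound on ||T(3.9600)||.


||T(3.9600)|| <= 3 * exp(0.8900 * 3.9600)
= 3 * exp(3.5244)
= 3 * 33.9334
= 101.8002

101.8002


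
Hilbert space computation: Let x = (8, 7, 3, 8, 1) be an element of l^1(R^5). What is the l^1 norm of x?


The l^1 norm equals the sum of absolute values of all components.
||x||_1 = 8 + 7 + 3 + 8 + 1
= 27

27.0000


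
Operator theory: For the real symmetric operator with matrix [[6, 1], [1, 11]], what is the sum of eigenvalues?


For a self-adjoint (symmetric) matrix, the eigenvalues are real.
The sum of eigenvalues equals the trace of the matrix.
trace = 6 + 11 = 17

17


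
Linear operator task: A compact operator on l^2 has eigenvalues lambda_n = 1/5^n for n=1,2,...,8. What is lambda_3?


The eigenvalue formula gives lambda_3 = 1/5^3
= 1/125
= 0.0080

0.0080


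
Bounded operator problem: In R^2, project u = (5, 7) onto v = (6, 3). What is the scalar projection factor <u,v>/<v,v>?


Computing <u,v> = 5*6 + 7*3 = 51
Computing <v,v> = 6^2 + 3^2 = 45
Projection coefficient = 51/45 = 1.1333

1.1333


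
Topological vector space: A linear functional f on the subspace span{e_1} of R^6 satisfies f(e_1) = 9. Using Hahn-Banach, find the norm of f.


The norm of f is given by ||f|| = sup_{||x||=1} |f(x)|.
On span{e_1}, ||e_1|| = 1, so ||f|| = |f(e_1)| / ||e_1||
= |9| / 1 = 9.0000

9.0000


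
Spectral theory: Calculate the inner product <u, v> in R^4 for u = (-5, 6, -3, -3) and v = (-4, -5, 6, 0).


Computing the standard inner product <u, v> = sum u_i * v_i
= -5*-4 + 6*-5 + -3*6 + -3*0
= 20 + -30 + -18 + 0
= -28

-28


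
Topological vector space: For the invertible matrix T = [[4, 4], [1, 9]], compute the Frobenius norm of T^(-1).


det(T) = 4*9 - 4*1 = 32
T^(-1) = (1/32) * [[9, -4], [-1, 4]] = [[0.2812, -0.1250], [-0.0312, 0.1250]]
||T^(-1)||_F^2 = 0.2812^2 + (-0.1250)^2 + (-0.0312)^2 + 0.1250^2 = 0.1113
||T^(-1)||_F = sqrt(0.1113) = 0.3337

0.3337


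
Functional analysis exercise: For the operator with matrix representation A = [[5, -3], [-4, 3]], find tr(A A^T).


trace(A * A^T) = sum of squares of all entries
= 5^2 + (-3)^2 + (-4)^2 + 3^2
= 25 + 9 + 16 + 9
= 59

59


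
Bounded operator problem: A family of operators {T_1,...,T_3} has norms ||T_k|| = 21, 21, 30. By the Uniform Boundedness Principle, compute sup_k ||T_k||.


By the Uniform Boundedness Principle, the supremum of norms is finite.
sup_k ||T_k|| = max(21, 21, 30) = 30

30


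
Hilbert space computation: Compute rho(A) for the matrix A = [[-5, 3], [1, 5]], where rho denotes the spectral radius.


For a 2x2 matrix, eigenvalues satisfy lambda^2 - (trace)*lambda + det = 0
trace = -5 + 5 = 0
det = -5*5 - 3*1 = -28
discriminant = 0^2 - 4*(-28) = 112
spectral radius = max |eigenvalue| = 5.2915

5.2915


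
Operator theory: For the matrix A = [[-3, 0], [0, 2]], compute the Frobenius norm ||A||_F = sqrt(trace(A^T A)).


||A||_F^2 = sum a_ij^2
= (-3)^2 + 0^2 + 0^2 + 2^2
= 9 + 0 + 0 + 4 = 13
||A||_F = sqrt(13) = 3.6056

3.6056


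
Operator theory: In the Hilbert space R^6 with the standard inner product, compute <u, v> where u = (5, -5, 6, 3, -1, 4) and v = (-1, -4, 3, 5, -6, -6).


Computing the standard inner product <u, v> = sum u_i * v_i
= 5*-1 + -5*-4 + 6*3 + 3*5 + -1*-6 + 4*-6
= -5 + 20 + 18 + 15 + 6 + -24
= 30

30


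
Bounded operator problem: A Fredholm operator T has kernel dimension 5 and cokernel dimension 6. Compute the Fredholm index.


The Fredholm index is defined as ind(T) = dim(ker T) - dim(coker T)
= 5 - 6
= -1

-1


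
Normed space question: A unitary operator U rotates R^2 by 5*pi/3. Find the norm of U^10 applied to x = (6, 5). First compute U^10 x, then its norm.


U is a rotation by theta = 5*pi/3
U^10 = rotation by 10*theta = 50*pi/3 = 2*pi/3 (mod 2*pi)
cos(2*pi/3) = -0.5000, sin(2*pi/3) = 0.8660
U^10 x = (-0.5000 * 6 - 0.8660 * 5, 0.8660 * 6 + -0.5000 * 5)
= (-7.3301, 2.6962)
||U^10 x|| = sqrt((-7.3301)^2 + 2.6962^2) = sqrt(61.0000) = 7.8102

7.8102


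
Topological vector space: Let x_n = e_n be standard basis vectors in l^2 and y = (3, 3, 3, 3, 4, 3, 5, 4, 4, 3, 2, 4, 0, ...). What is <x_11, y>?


x_11 = e_11 is the standard basis vector with 1 in position 11.
<x_11, y> = y_11 = 2
As n -> infinity, <x_n, y> -> 0, confirming weak convergence of (x_n) to 0.

2


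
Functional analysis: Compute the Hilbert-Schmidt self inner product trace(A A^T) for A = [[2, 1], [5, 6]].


trace(A * A^T) = sum of squares of all entries
= 2^2 + 1^2 + 5^2 + 6^2
= 4 + 1 + 25 + 36
= 66

66


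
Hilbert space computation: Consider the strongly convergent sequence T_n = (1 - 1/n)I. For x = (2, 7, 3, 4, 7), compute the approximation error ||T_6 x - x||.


T_6 x - x = (1 - 1/6)x - x = -x/6
||x|| = sqrt(127) = 11.2694
||T_6 x - x|| = ||x||/6 = 11.2694/6 = 1.8782

1.8782


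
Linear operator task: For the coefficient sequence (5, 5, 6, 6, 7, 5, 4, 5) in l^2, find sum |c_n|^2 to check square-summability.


sum |c_n|^2 = 5^2 + 5^2 + 6^2 + 6^2 + 7^2 + 5^2 + 4^2 + 5^2
= 25 + 25 + 36 + 36 + 49 + 25 + 16 + 25
= 237

237


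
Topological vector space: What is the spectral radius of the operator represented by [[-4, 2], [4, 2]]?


For a 2x2 matrix, eigenvalues satisfy lambda^2 - (trace)*lambda + det = 0
trace = -4 + 2 = -2
det = -4*2 - 2*4 = -16
discriminant = (-2)^2 - 4*(-16) = 68
spectral radius = max |eigenvalue| = 5.1231

5.1231


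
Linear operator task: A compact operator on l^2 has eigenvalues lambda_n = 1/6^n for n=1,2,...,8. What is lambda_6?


The eigenvalue formula gives lambda_6 = 1/6^6
= 1/46656
= 2.1433e-05

2.1433e-05


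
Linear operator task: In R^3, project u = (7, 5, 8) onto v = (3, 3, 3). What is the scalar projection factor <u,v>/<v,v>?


Computing <u,v> = 7*3 + 5*3 + 8*3 = 60
Computing <v,v> = 3^2 + 3^2 + 3^2 = 27
Projection coefficient = 60/27 = 2.2222

2.2222


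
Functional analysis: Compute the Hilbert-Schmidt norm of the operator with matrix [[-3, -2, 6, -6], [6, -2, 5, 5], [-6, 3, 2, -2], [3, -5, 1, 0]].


The Hilbert-Schmidt norm is sqrt(sum of squares of all entries).
Sum of squares = (-3)^2 + (-2)^2 + 6^2 + (-6)^2 + 6^2 + (-2)^2 + 5^2 + 5^2 + (-6)^2 + 3^2 + 2^2 + (-2)^2 + 3^2 + (-5)^2 + 1^2 + 0^2
= 9 + 4 + 36 + 36 + 36 + 4 + 25 + 25 + 36 + 9 + 4 + 4 + 9 + 25 + 1 + 0 = 263
||T||_HS = sqrt(263) = 16.2173

16.2173


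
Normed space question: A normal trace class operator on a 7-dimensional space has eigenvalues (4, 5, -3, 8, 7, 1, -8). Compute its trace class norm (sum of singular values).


For a normal operator, singular values equal |eigenvalues|.
Trace norm = sum |lambda_i| = 4 + 5 + 3 + 8 + 7 + 1 + 8
= 36

36


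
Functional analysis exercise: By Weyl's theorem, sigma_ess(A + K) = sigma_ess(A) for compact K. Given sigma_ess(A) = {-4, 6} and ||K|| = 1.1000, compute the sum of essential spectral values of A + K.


By Weyl's theorem, the essential spectrum is invariant under compact perturbations.
sigma_ess(A + K) = sigma_ess(A) = {-4, 6}
Sum = -4 + 6 = 2

2


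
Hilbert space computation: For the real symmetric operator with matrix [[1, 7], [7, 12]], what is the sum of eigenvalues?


For a self-adjoint (symmetric) matrix, the eigenvalues are real.
The sum of eigenvalues equals the trace of the matrix.
trace = 1 + 12 = 13

13


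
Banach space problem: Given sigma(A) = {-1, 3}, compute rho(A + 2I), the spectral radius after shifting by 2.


Spectrum of A + 2I = {1, 5}
Spectral radius = max |lambda| over the shifted spectrum
= max(1, 5) = 5

5


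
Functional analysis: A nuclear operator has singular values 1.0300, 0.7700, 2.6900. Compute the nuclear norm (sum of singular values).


The nuclear norm is the sum of all singular values.
||T||_1 = 1.0300 + 0.7700 + 2.6900
= 4.4900

4.4900


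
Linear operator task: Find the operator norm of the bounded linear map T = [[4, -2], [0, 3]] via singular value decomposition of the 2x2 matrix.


A^T A = [[16, -8], [-8, 13]]
trace(A^T A) = 29, det(A^T A) = 144
discriminant = 29^2 - 4*144 = 265
Largest eigenvalue of A^T A = (trace + sqrt(disc))/2 = 22.6394
||T|| = sqrt(22.6394) = 4.7581

4.7581


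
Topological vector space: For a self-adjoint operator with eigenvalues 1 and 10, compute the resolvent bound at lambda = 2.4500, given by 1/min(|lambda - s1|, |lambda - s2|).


dist(2.4500, {1, 10}) = min(|2.4500 - 1|, |2.4500 - 10|)
= min(1.4500, 7.5500) = 1.4500
Resolvent bound = 1/1.4500 = 0.6897

0.6897


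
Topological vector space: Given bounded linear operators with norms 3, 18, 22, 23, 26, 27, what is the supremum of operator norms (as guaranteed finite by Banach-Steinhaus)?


By the Uniform Boundedness Principle, the supremum of norms is finite.
sup_k ||T_k|| = max(3, 18, 22, 23, 26, 27) = 27

27


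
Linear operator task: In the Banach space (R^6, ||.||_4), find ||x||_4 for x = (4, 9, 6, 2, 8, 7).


The l^4 norm = (sum |x_i|^4)^(1/4)
Sum of 4th powers = 256 + 6561 + 1296 + 16 + 4096 + 2401 = 14626
||x||_4 = (14626)^(1/4) = 10.9972

10.9972


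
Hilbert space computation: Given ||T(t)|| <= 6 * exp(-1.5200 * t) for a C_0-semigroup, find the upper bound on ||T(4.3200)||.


||T(4.3200)|| <= 6 * exp(-1.5200 * 4.3200)
= 6 * exp(-6.5664)
= 6 * 0.0014
= 0.0084

0.0084


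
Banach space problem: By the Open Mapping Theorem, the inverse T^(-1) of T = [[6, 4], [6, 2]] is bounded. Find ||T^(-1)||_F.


det(T) = 6*2 - 4*6 = -12
T^(-1) = (1/-12) * [[2, -4], [-6, 6]] = [[-0.1667, 0.3333], [0.5000, -0.5000]]
||T^(-1)||_F^2 = (-0.1667)^2 + 0.3333^2 + 0.5000^2 + (-0.5000)^2 = 0.6389
||T^(-1)||_F = sqrt(0.6389) = 0.7993

0.7993


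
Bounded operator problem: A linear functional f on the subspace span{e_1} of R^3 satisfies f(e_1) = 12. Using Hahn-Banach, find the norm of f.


The norm of f is given by ||f|| = sup_{||x||=1} |f(x)|.
On span{e_1}, ||e_1|| = 1, so ||f|| = |f(e_1)| / ||e_1||
= |12| / 1 = 12.0000

12.0000


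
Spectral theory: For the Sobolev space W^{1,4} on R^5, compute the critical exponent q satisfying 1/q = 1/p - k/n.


Using the Sobolev embedding formula: 1/q = 1/p - k/n
1/q = 1/4 - 1/5 = 1/20
q = 1/(1/20) = 20

20.0000


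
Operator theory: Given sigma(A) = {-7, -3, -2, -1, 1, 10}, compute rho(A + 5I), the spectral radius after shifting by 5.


Spectrum of A + 5I = {-2, 2, 3, 4, 6, 15}
Spectral radius = max |lambda| over the shifted spectrum
= max(2, 2, 3, 4, 6, 15) = 15

15


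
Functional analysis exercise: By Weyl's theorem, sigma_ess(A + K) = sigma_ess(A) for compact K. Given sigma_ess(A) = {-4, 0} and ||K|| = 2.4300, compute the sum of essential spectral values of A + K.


By Weyl's theorem, the essential spectrum is invariant under compact perturbations.
sigma_ess(A + K) = sigma_ess(A) = {-4, 0}
Sum = -4 + 0 = -4

-4


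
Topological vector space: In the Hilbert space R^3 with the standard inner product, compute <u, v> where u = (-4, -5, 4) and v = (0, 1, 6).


Computing the standard inner product <u, v> = sum u_i * v_i
= -4*0 + -5*1 + 4*6
= 0 + -5 + 24
= 19

19


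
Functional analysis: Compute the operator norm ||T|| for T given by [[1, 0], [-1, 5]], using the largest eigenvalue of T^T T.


A^T A = [[2, -5], [-5, 25]]
trace(A^T A) = 27, det(A^T A) = 25
discriminant = 27^2 - 4*25 = 629
Largest eigenvalue of A^T A = (trace + sqrt(disc))/2 = 26.0399
||T|| = sqrt(26.0399) = 5.1029

5.1029


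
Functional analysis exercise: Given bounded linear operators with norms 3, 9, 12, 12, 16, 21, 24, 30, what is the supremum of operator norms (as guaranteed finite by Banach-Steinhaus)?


By the Uniform Boundedness Principle, the supremum of norms is finite.
sup_k ||T_k|| = max(3, 9, 12, 12, 16, 21, 24, 30) = 30

30


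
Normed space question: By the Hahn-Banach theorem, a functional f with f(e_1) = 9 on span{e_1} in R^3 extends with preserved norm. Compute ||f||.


The norm of f is given by ||f|| = sup_{||x||=1} |f(x)|.
On span{e_1}, ||e_1|| = 1, so ||f|| = |f(e_1)| / ||e_1||
= |9| / 1 = 9.0000

9.0000


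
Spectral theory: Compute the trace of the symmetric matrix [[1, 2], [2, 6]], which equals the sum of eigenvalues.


For a self-adjoint (symmetric) matrix, the eigenvalues are real.
The sum of eigenvalues equals the trace of the matrix.
trace = 1 + 6 = 7

7


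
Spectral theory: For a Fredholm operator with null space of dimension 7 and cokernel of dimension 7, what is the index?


The Fredholm index is defined as ind(T) = dim(ker T) - dim(coker T)
= 7 - 7
= 0

0


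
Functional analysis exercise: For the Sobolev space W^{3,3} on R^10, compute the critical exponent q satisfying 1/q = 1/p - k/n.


Using the Sobolev embedding formula: 1/q = 1/p - k/n
1/q = 1/3 - 3/10 = 1/30
q = 1/(1/30) = 30

30.0000


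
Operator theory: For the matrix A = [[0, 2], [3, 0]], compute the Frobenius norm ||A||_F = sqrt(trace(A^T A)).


||A||_F^2 = sum a_ij^2
= 0^2 + 2^2 + 3^2 + 0^2
= 0 + 4 + 9 + 0 = 13
||A||_F = sqrt(13) = 3.6056

3.6056


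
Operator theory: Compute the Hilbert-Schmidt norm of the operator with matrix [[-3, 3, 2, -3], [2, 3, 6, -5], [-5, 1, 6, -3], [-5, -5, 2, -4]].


The Hilbert-Schmidt norm is sqrt(sum of squares of all entries).
Sum of squares = (-3)^2 + 3^2 + 2^2 + (-3)^2 + 2^2 + 3^2 + 6^2 + (-5)^2 + (-5)^2 + 1^2 + 6^2 + (-3)^2 + (-5)^2 + (-5)^2 + 2^2 + (-4)^2
= 9 + 9 + 4 + 9 + 4 + 9 + 36 + 25 + 25 + 1 + 36 + 9 + 25 + 25 + 4 + 16 = 246
||T||_HS = sqrt(246) = 15.6844

15.6844


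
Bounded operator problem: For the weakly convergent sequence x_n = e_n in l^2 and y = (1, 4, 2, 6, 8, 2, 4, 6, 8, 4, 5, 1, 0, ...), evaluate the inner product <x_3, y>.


x_3 = e_3 is the standard basis vector with 1 in position 3.
<x_3, y> = y_3 = 2
As n -> infinity, <x_n, y> -> 0, confirming weak convergence of (x_n) to 0.

2


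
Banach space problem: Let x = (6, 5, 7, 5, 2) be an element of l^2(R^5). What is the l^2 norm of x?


The l^2 norm = (sum |x_i|^2)^(1/2)
Sum of 2th powers = 36 + 25 + 49 + 25 + 4 = 139
||x||_2 = (139)^(1/2) = 11.7898

11.7898


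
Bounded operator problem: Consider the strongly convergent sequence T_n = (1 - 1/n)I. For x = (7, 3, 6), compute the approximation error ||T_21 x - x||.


T_21 x - x = (1 - 1/21)x - x = -x/21
||x|| = sqrt(94) = 9.6954
||T_21 x - x|| = ||x||/21 = 9.6954/21 = 0.4617

0.4617


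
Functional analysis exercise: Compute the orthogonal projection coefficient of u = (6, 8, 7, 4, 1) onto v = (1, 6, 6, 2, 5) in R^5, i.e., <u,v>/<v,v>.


Computing <u,v> = 6*1 + 8*6 + 7*6 + 4*2 + 1*5 = 109
Computing <v,v> = 1^2 + 6^2 + 6^2 + 2^2 + 5^2 = 102
Projection coefficient = 109/102 = 1.0686

1.0686


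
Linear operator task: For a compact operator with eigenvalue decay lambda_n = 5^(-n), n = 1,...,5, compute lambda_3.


The eigenvalue formula gives lambda_3 = 1/5^3
= 1/125
= 0.0080

0.0080


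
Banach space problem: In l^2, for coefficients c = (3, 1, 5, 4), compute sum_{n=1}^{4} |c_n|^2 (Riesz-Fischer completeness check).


sum |c_n|^2 = 3^2 + 1^2 + 5^2 + 4^2
= 9 + 1 + 25 + 16
= 51

51


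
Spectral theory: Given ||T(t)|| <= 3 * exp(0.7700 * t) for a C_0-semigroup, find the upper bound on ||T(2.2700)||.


||T(2.2700)|| <= 3 * exp(0.7700 * 2.2700)
= 3 * exp(1.7479)
= 3 * 5.7425
= 17.2276

17.2276


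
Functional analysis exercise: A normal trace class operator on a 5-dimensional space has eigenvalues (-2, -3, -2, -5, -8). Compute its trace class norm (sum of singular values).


For a normal operator, singular values equal |eigenvalues|.
Trace norm = sum |lambda_i| = 2 + 3 + 2 + 5 + 8
= 20

20


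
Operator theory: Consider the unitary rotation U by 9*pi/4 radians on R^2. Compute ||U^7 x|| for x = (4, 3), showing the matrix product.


U is a rotation by theta = 9*pi/4
U^7 = rotation by 7*theta = 63*pi/4 = 7*pi/4 (mod 2*pi)
cos(7*pi/4) = 0.7071, sin(7*pi/4) = -0.7071
U^7 x = (0.7071 * 4 - -0.7071 * 3, -0.7071 * 4 + 0.7071 * 3)
= (4.9497, -0.7071)
||U^7 x|| = sqrt(4.9497^2 + (-0.7071)^2) = sqrt(25.0000) = 5.0000

5.0000


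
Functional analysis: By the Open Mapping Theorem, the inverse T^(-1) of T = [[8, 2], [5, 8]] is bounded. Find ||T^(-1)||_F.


det(T) = 8*8 - 2*5 = 54
T^(-1) = (1/54) * [[8, -2], [-5, 8]] = [[0.1481, -0.0370], [-0.0926, 0.1481]]
||T^(-1)||_F^2 = 0.1481^2 + (-0.0370)^2 + (-0.0926)^2 + 0.1481^2 = 0.0538
||T^(-1)||_F = sqrt(0.0538) = 0.2320

0.2320


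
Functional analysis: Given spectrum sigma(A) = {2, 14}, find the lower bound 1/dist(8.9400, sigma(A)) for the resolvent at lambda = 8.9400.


dist(8.9400, {2, 14}) = min(|8.9400 - 2|, |8.9400 - 14|)
= min(6.9400, 5.0600) = 5.0600
Resolvent bound = 1/5.0600 = 0.1976

0.1976


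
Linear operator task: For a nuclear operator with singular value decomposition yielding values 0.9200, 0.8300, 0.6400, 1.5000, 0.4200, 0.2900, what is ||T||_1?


The nuclear norm is the sum of all singular values.
||T||_1 = 0.9200 + 0.8300 + 0.6400 + 1.5000 + 0.4200 + 0.2900
= 4.6000

4.6000


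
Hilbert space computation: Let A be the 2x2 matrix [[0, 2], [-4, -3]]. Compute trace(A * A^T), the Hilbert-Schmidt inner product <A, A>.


trace(A * A^T) = sum of squares of all entries
= 0^2 + 2^2 + (-4)^2 + (-3)^2
= 0 + 4 + 16 + 9
= 29

29


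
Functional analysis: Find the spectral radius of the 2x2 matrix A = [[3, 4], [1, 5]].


For a 2x2 matrix, eigenvalues satisfy lambda^2 - (trace)*lambda + det = 0
trace = 3 + 5 = 8
det = 3*5 - 4*1 = 11
discriminant = 8^2 - 4*(11) = 20
spectral radius = max |eigenvalue| = 6.2361

6.2361


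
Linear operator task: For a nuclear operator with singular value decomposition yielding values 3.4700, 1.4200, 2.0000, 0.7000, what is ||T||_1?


The nuclear norm is the sum of all singular values.
||T||_1 = 3.4700 + 1.4200 + 2.0000 + 0.7000
= 7.5900

7.5900


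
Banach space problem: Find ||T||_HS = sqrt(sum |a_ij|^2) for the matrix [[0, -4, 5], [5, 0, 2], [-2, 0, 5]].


The Hilbert-Schmidt norm is sqrt(sum of squares of all entries).
Sum of squares = 0^2 + (-4)^2 + 5^2 + 5^2 + 0^2 + 2^2 + (-2)^2 + 0^2 + 5^2
= 0 + 16 + 25 + 25 + 0 + 4 + 4 + 0 + 25 = 99
||T||_HS = sqrt(99) = 9.9499

9.9499


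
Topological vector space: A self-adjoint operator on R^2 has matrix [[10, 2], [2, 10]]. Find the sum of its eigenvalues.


For a self-adjoint (symmetric) matrix, the eigenvalues are real.
The sum of eigenvalues equals the trace of the matrix.
trace = 10 + 10 = 20

20


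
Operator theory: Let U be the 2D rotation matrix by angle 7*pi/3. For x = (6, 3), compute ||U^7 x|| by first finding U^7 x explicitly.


U is a rotation by theta = 7*pi/3
U^7 = rotation by 7*theta = 49*pi/3 = 1*pi/3 (mod 2*pi)
cos(1*pi/3) = 0.5000, sin(1*pi/3) = 0.8660
U^7 x = (0.5000 * 6 - 0.8660 * 3, 0.8660 * 6 + 0.5000 * 3)
= (0.4019, 6.6962)
||U^7 x|| = sqrt(0.4019^2 + 6.6962^2) = sqrt(45.0000) = 6.7082

6.7082


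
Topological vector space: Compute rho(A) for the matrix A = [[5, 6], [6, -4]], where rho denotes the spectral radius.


For a 2x2 matrix, eigenvalues satisfy lambda^2 - (trace)*lambda + det = 0
trace = 5 + -4 = 1
det = 5*-4 - 6*6 = -56
discriminant = 1^2 - 4*(-56) = 225
spectral radius = max |eigenvalue| = 8.0000

8.0000


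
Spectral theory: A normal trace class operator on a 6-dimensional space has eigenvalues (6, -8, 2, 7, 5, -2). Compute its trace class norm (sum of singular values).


For a normal operator, singular values equal |eigenvalues|.
Trace norm = sum |lambda_i| = 6 + 8 + 2 + 7 + 5 + 2
= 30

30


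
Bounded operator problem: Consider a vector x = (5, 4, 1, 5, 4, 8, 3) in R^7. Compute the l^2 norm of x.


The l^2 norm = (sum |x_i|^2)^(1/2)
Sum of 2th powers = 25 + 16 + 1 + 25 + 16 + 64 + 9 = 156
||x||_2 = (156)^(1/2) = 12.4900

12.4900


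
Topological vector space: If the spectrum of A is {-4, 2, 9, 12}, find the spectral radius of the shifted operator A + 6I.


Spectrum of A + 6I = {2, 8, 15, 18}
Spectral radius = max |lambda| over the shifted spectrum
= max(2, 8, 15, 18) = 18

18


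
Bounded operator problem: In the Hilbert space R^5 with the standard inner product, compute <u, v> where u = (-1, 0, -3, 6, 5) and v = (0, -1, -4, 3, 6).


Computing the standard inner product <u, v> = sum u_i * v_i
= -1*0 + 0*-1 + -3*-4 + 6*3 + 5*6
= 0 + 0 + 12 + 18 + 30
= 60

60


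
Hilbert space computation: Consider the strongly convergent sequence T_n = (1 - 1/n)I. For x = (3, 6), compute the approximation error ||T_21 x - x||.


T_21 x - x = (1 - 1/21)x - x = -x/21
||x|| = sqrt(45) = 6.7082
||T_21 x - x|| = ||x||/21 = 6.7082/21 = 0.3194

0.3194


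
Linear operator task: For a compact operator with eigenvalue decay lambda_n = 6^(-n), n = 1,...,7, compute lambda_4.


The eigenvalue formula gives lambda_4 = 1/6^4
= 1/1296
= 7.7160e-04

7.7160e-04


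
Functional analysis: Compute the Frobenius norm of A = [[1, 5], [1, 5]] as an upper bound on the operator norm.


||A||_F^2 = sum a_ij^2
= 1^2 + 5^2 + 1^2 + 5^2
= 1 + 25 + 1 + 25 = 52
||A||_F = sqrt(52) = 7.2111

7.2111


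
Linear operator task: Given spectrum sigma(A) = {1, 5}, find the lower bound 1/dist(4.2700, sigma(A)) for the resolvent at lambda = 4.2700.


dist(4.2700, {1, 5}) = min(|4.2700 - 1|, |4.2700 - 5|)
= min(3.2700, 0.7300) = 0.7300
Resolvent bound = 1/0.7300 = 1.3699

1.3699


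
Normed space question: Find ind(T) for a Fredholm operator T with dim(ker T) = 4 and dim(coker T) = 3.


The Fredholm index is defined as ind(T) = dim(ker T) - dim(coker T)
= 4 - 3
= 1

1


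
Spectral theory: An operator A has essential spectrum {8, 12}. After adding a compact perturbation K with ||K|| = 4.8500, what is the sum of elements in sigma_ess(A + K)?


By Weyl's theorem, the essential spectrum is invariant under compact perturbations.
sigma_ess(A + K) = sigma_ess(A) = {8, 12}
Sum = 8 + 12 = 20

20


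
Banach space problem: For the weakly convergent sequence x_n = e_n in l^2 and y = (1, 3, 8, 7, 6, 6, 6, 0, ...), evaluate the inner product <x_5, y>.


x_5 = e_5 is the standard basis vector with 1 in position 5.
<x_5, y> = y_5 = 6
As n -> infinity, <x_n, y> -> 0, confirming weak convergence of (x_n) to 0.

6


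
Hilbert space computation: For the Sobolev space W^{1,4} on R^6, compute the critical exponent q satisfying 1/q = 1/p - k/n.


Using the Sobolev embedding formula: 1/q = 1/p - k/n
1/q = 1/4 - 1/6 = 1/12
q = 1/(1/12) = 12

12.0000


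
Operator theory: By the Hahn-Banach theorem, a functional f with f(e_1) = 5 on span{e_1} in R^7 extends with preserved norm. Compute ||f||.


The norm of f is given by ||f|| = sup_{||x||=1} |f(x)|.
On span{e_1}, ||e_1|| = 1, so ||f|| = |f(e_1)| / ||e_1||
= |5| / 1 = 5.0000

5.0000


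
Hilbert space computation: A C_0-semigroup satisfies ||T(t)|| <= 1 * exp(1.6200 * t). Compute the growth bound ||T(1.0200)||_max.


||T(1.0200)|| <= 1 * exp(1.6200 * 1.0200)
= 1 * exp(1.6524)
= 1 * 5.2195
= 5.2195

5.2195


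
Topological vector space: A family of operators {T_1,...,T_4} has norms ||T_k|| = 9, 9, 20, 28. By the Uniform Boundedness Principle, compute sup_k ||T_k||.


By the Uniform Boundedness Principle, the supremum of norms is finite.
sup_k ||T_k|| = max(9, 9, 20, 28) = 28

28


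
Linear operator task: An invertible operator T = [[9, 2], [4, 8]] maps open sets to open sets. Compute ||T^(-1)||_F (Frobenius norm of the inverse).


det(T) = 9*8 - 2*4 = 64
T^(-1) = (1/64) * [[8, -2], [-4, 9]] = [[0.1250, -0.0312], [-0.0625, 0.1406]]
||T^(-1)||_F^2 = 0.1250^2 + (-0.0312)^2 + (-0.0625)^2 + 0.1406^2 = 0.0403
||T^(-1)||_F = sqrt(0.0403) = 0.2007

0.2007


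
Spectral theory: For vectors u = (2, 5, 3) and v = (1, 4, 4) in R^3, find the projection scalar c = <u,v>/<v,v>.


Computing <u,v> = 2*1 + 5*4 + 3*4 = 34
Computing <v,v> = 1^2 + 4^2 + 4^2 = 33
Projection coefficient = 34/33 = 1.0303

1.0303


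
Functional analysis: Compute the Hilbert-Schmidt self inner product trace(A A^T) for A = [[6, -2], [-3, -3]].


trace(A * A^T) = sum of squares of all entries
= 6^2 + (-2)^2 + (-3)^2 + (-3)^2
= 36 + 4 + 9 + 9
= 58

58


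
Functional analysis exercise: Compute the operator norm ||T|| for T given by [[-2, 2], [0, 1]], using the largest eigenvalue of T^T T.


A^T A = [[4, -4], [-4, 5]]
trace(A^T A) = 9, det(A^T A) = 4
discriminant = 9^2 - 4*4 = 65
Largest eigenvalue of A^T A = (trace + sqrt(disc))/2 = 8.5311
||T|| = sqrt(8.5311) = 2.9208

2.9208


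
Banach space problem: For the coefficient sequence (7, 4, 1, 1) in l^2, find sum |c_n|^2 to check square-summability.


sum |c_n|^2 = 7^2 + 4^2 + 1^2 + 1^2
= 49 + 16 + 1 + 1
= 67

67


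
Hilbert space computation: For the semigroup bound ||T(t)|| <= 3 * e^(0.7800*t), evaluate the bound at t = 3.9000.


||T(3.9000)|| <= 3 * exp(0.7800 * 3.9000)
= 3 * exp(3.0420)
= 3 * 20.9471
= 62.8413

62.8413


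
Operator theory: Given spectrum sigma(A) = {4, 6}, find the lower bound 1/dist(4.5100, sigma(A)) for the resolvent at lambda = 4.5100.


dist(4.5100, {4, 6}) = min(|4.5100 - 4|, |4.5100 - 6|)
= min(0.5100, 1.4900) = 0.5100
Resolvent bound = 1/0.5100 = 1.9608

1.9608


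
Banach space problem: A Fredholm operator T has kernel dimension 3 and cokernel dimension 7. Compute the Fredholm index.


The Fredholm index is defined as ind(T) = dim(ker T) - dim(coker T)
= 3 - 7
= -4

-4


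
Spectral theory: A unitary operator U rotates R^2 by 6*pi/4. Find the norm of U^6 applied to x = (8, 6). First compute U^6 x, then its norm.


U is a rotation by theta = 6*pi/4
U^6 = rotation by 6*theta = 36*pi/4 = 4*pi/4 (mod 2*pi)
cos(4*pi/4) = -1.0000, sin(4*pi/4) = 0.0000
U^6 x = (-1.0000 * 8 - 0.0000 * 6, 0.0000 * 8 + -1.0000 * 6)
= (-8.0000, -6.0000)
||U^6 x|| = sqrt((-8.0000)^2 + (-6.0000)^2) = sqrt(100.0000) = 10.0000

10.0000


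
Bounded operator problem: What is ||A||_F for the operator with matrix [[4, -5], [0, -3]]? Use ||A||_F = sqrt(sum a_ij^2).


||A||_F^2 = sum a_ij^2
= 4^2 + (-5)^2 + 0^2 + (-3)^2
= 16 + 25 + 0 + 9 = 50
||A||_F = sqrt(50) = 7.0711

7.0711


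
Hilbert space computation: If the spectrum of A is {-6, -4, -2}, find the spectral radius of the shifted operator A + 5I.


Spectrum of A + 5I = {-1, 1, 3}
Spectral radius = max |lambda| over the shifted spectrum
= max(1, 1, 3) = 3

3


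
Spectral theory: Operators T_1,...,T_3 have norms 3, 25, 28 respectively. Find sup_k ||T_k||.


By the Uniform Boundedness Principle, the supremum of norms is finite.
sup_k ||T_k|| = max(3, 25, 28) = 28

28


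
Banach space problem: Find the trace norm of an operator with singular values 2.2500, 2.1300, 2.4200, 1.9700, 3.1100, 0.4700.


The nuclear norm is the sum of all singular values.
||T||_1 = 2.2500 + 2.1300 + 2.4200 + 1.9700 + 3.1100 + 0.4700
= 12.3500

12.3500


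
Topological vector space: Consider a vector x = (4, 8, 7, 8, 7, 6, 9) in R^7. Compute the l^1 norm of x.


The l^1 norm equals the sum of absolute values of all components.
||x||_1 = 4 + 8 + 7 + 8 + 7 + 6 + 9
= 49

49.0000


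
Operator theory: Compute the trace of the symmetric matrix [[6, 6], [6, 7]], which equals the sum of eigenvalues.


For a self-adjoint (symmetric) matrix, the eigenvalues are real.
The sum of eigenvalues equals the trace of the matrix.
trace = 6 + 7 = 13

13


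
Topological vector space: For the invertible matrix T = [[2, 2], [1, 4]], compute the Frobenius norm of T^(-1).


det(T) = 2*4 - 2*1 = 6
T^(-1) = (1/6) * [[4, -2], [-1, 2]] = [[0.6667, -0.3333], [-0.1667, 0.3333]]
||T^(-1)||_F^2 = 0.6667^2 + (-0.3333)^2 + (-0.1667)^2 + 0.3333^2 = 0.6944
||T^(-1)||_F = sqrt(0.6944) = 0.8333

0.8333


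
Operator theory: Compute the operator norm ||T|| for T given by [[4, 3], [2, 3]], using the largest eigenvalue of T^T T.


A^T A = [[20, 18], [18, 18]]
trace(A^T A) = 38, det(A^T A) = 36
discriminant = 38^2 - 4*36 = 1300
Largest eigenvalue of A^T A = (trace + sqrt(disc))/2 = 37.0278
||T|| = sqrt(37.0278) = 6.0850

6.0850


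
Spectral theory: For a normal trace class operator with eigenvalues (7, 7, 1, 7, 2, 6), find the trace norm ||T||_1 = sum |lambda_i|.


For a normal operator, singular values equal |eigenvalues|.
Trace norm = sum |lambda_i| = 7 + 7 + 1 + 7 + 2 + 6
= 30

30


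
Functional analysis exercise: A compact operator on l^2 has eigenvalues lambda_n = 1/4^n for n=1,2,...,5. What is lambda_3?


The eigenvalue formula gives lambda_3 = 1/4^3
= 1/64
= 0.0156

0.0156


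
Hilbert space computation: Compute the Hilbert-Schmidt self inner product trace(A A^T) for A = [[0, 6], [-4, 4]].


trace(A * A^T) = sum of squares of all entries
= 0^2 + 6^2 + (-4)^2 + 4^2
= 0 + 36 + 16 + 16
= 68

68
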